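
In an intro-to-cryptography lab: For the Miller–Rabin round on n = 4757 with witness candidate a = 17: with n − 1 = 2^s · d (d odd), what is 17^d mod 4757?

3099

n − 1 = 4756 = 2^2 · 1189, so s = 2 and d = 1189.
17^1189 mod 4757 = 3099.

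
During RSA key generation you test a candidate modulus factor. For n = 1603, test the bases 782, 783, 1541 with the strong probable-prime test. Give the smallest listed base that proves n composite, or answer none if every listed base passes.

n − 1 = 1602 = 2^1 · 801, so s = 1 and d = 801.
Base 782: x_0 = 782^801 mod 1603 = 1602. x_0 = 1602 ≡ −1, so 782 is not a witness.
Base 783: x_0 = 783^801 mod 1603 = 349. x_0 ∉ {1, 1602} and s = 1, so 783 is a Miller–Rabin witness and 1603 is composite.
Base 1541: x_0 = 1541^801 mod 1603 = 519. x_0 ∉ {1, 1602} and s = 1, so 1541 is a Miller–Rabin witness and 1603 is composite.
The smallest witness among the given bases is 783.

783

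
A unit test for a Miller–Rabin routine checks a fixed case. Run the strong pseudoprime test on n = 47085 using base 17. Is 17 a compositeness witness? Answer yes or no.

n − 1 = 47084 = 2^2 · 11771, so s = 2 and d = 11771.
x_0 = 17^11771 mod 47085 = 10688.
x_0 is neither 1 nor 47084, so continue squaring.
x_1 = 10688^2 mod 47085 = 5134.
Reached i = s−1 = 1 without hitting −1: 17 is a Miller–Rabin witness and 47085 is composite.

yes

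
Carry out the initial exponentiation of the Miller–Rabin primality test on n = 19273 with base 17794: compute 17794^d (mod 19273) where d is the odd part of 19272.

n − 1 = 19272 = 2^3 · 2409, so s = 3 and d = 2409.
17794^2409 mod 19273 = 19272.

19272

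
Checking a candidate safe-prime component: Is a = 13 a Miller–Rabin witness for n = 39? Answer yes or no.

n − 1 = 38 = 2^1 · 19, so s = 1 and d = 19.
x_0 = 13^19 mod 39 = 13.
x_0 ∉ {1, 38} and s = 1, so 13 is a Miller–Rabin witness and 39 is composite.

yes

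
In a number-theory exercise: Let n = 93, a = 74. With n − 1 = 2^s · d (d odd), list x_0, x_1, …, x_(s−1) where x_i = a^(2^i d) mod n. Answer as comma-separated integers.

53, 19

n − 1 = 92 = 2^2 · 23, so s = 2 and d = 23.
x_0 = 74^23 mod 93 = 53.
x_1 = 53^2 mod 93 = 19.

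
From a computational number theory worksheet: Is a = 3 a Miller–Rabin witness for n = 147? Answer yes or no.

n − 1 = 146 = 2^1 · 73, so s = 1 and d = 73.
x_0 = 3^73 mod 147 = 45.
x_0 ∉ {1, 146} and s = 1, so 3 is a Miller–Rabin witness and 147 is composite.

yes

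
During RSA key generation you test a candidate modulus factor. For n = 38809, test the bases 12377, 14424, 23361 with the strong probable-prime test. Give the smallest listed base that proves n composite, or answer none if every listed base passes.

14424

n − 1 = 38808 = 2^3 · 4851, so s = 3 and d = 4851.
Base 12377: x_0 = 12377^4851 mod 38809 = 38808. x_0 = 38808 ≡ −1, so 12377 is not a witness.
Base 14424: x_0 = 14424^4851 mod 38809 = 30731. x_0 is neither 1 nor 38808, so continue squaring. x_1 = 30731^2 mod 38809 = 16155. x_2 = 16155^2 mod 38809 = 32309. Reached i = s−1 = 2 without hitting −1: 14424 is a Miller–Rabin witness and 38809 is composite.
Base 23361: x_0 = 23361^4851 mod 38809 = 30549. x_0 is neither 1 nor 38808, so continue squaring. x_1 = 30549^2 mod 38809 = 1378. x_2 = 1378^2 mod 38809 = 36052. Reached i = s−1 = 2 without hitting −1: 23361 is a Miller–Rabin witness and 38809 is composite.
The smallest witness among the given bases is 14424.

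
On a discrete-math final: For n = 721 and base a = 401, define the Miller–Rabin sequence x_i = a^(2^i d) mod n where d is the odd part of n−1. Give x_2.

n − 1 = 720 = 2^4 · 45, so s = 4 and d = 45.
x_0 = 401^45 mod 721 = 169.
x_1 = 169^2 mod 721 = 442.
x_2 = 442^2 mod 721 = 694.

694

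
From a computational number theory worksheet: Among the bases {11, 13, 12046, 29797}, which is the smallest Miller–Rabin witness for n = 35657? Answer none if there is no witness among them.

n − 1 = 35656 = 2^3 · 4457, so s = 3 and d = 4457.
Base 11: x_0 = 11^4457 mod 35657 = 11825. x_0 is neither 1 nor 35656, so continue squaring. x_1 = 11825^2 mod 35657 = 19528. x_2 = 19528^2 mod 35657 = 26826. Reached i = s−1 = 2 without hitting −1: 11 is a Miller–Rabin witness and 35657 is composite.
Base 13: x_0 = 13^4457 mod 35657 = 12115. x_0 is neither 1 nor 35656, so continue squaring. x_1 = 12115^2 mod 35657 = 9013. x_2 = 9013^2 mod 35657 = 7523. Reached i = s−1 = 2 without hitting −1: 13 is a Miller–Rabin witness and 35657 is composite.
Base 12046: x_0 = 12046^4457 mod 35657 = 15340. x_0 is neither 1 nor 35656, so continue squaring. x_1 = 15340^2 mod 35657 = 15057. x_2 = 15057^2 mod 35657 = 6043. Reached i = s−1 = 2 without hitting −1: 12046 is a Miller–Rabin witness and 35657 is composite.
Base 29797: x_0 = 29797^4457 mod 35657 = 8074. x_0 is neither 1 nor 35656, so continue squaring. x_1 = 8074^2 mod 35657 = 8480. x_2 = 8480^2 mod 35657 = 25888. Reached i = s−1 = 2 without hitting −1: 29797 is a Miller–Rabin witness and 35657 is composite.
The smallest witness among the given bases is 11.

11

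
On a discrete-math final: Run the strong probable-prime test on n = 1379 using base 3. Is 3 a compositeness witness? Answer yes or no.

yes

n − 1 = 1378 = 2^1 · 689, so s = 1 and d = 689.
x_0 = 3^689 mod 1379 = 761.
x_0 ∉ {1, 1378} and s = 1, so 3 is a Miller–Rabin witness and 1379 is composite.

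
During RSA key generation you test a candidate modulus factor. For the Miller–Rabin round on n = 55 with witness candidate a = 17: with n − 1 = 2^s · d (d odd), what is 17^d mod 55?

n − 1 = 54 = 2^1 · 27, so s = 1 and d = 27.
Repeated squaring mod 55: 17^1 ≡ 17, 17^2 ≡ 14, 17^4 ≡ 31, 17^8 ≡ 26, 17^16 ≡ 16.
27 = 16 + 8 + 2 + 1, so 17^27 ≡ 16·26·14·17 ≡ 8 (mod 55).

8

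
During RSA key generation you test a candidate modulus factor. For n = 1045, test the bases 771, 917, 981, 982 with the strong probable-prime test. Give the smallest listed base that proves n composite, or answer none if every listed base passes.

917

n − 1 = 1044 = 2^2 · 261, so s = 2 and d = 261.
Base 771: x_0 = 771^261 mod 1045 = 1. x_0 = 1, so 771 is not a witness.
Base 917: x_0 = 917^261 mod 1045 = 1027. x_0 is neither 1 nor 1044, so continue squaring. x_1 = 1027^2 mod 1045 = 324. Reached i = s−1 = 1 without hitting −1: 917 is a Miller–Rabin witness and 1045 is composite.
Base 981: x_0 = 981^261 mod 1045 = 816. x_0 is neither 1 nor 1044, so continue squaring. x_1 = 816^2 mod 1045 = 191. Reached i = s−1 = 1 without hitting −1: 981 is a Miller–Rabin witness and 1045 is composite.
Base 982: x_0 = 982^261 mod 1045 = 322. x_0 is neither 1 nor 1044, so continue squaring. x_1 = 322^2 mod 1045 = 229. Reached i = s−1 = 1 without hitting −1: 982 is a Miller–Rabin witness and 1045 is composite.
The smallest witness among the given bases is 917.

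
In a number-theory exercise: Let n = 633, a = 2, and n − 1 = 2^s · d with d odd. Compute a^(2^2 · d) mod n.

n − 1 = 632 = 2^3 · 79, so s = 3 and d = 79.
x_0 = 2^79 mod 633 = 338.
x_1 = 338^2 mod 633 = 304.
x_2 = 304^2 mod 633 = 631.

631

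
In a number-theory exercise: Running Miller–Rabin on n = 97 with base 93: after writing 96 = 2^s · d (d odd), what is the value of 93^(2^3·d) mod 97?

n − 1 = 96 = 2^5 · 3, so s = 5 and d = 3.
x_0 = 93^3 mod 97 = 33.
x_1 = 33^2 mod 97 = 22.
x_2 = 22^2 mod 97 = 96.
x_3 = 96^2 mod 97 = 1.

1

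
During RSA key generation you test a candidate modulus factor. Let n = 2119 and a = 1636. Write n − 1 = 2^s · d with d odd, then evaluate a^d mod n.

1994

n − 1 = 2118 = 2^1 · 1059, so s = 1 and d = 1059.
Repeated squaring mod 2119: 1636^1 ≡ 1636, 1636^2 ≡ 199, 1636^4 ≡ 1459, 1636^8 ≡ 1205, 1636^16 ≡ 510, 1636^32 ≡ 1582, 1636^64 ≡ 185, 1636^128 ≡ 321, 1636^256 ≡ 1329, 1636^512 ≡ 1114, 1636^1024 ≡ 1381.
1059 = 1024 + 32 + 2 + 1, so 1636^1059 ≡ 1381·1582·199·1636 ≡ 1994 (mod 2119).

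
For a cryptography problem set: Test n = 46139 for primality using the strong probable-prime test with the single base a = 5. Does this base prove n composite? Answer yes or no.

yes

n − 1 = 46138 = 2^1 · 23069, so s = 1 and d = 23069.
Repeated squaring mod 46139: 5^1 ≡ 5, 5^2 ≡ 25, 5^4 ≡ 625, 5^8 ≡ 21513, 5^16 ≡ 34999, 5^32 ≡ 31829, 5^64 ≡ 11218, 5^128 ≡ 22471, 5^256 ≡ 625, 5^512 ≡ 21513, 5^1024 ≡ 34999, 5^2048 ≡ 31829, 5^4096 ≡ 11218, 5^8192 ≡ 22471, 5^16384 ≡ 625.
23069 = 16384 + 4096 + 2048 + 512 + 16 + 8 + 4 + 1, so 5^23069 ≡ 625·11218·31829·21513·34999·21513·625·5 ≡ 9322 (mod 46139).
x_0 = 5^23069 mod 46139 = 9322.
x_0 ∉ {1, 46138} and s = 1, so 5 is a Miller–Rabin witness and 46139 is composite.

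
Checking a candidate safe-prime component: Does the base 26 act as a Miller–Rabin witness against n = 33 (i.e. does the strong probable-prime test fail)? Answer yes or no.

yes

n − 1 = 32 = 2^5 · 1, so s = 5 and d = 1.
x_0 = 26^1 mod 33 = 26.
x_0 is neither 1 nor 32, so continue squaring.
x_1 = 26^2 mod 33 = 16.
x_2 = 16^2 mod 33 = 25.
x_3 = 25^2 mod 33 = 31.
x_4 = 31^2 mod 33 = 4.
Reached i = s−1 = 4 without hitting −1: 26 is a Miller–Rabin witness and 33 is composite.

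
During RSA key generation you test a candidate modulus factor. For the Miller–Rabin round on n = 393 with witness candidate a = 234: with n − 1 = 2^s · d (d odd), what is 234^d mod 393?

153

n − 1 = 392 = 2^3 · 49, so s = 3 and d = 49.
Repeated squaring mod 393: 234^1 ≡ 234, 234^2 ≡ 129, 234^4 ≡ 135, 234^8 ≡ 147, 234^16 ≡ 387, 234^32 ≡ 36.
49 = 32 + 16 + 1, so 234^49 ≡ 36·387·234 ≡ 153 (mod 393).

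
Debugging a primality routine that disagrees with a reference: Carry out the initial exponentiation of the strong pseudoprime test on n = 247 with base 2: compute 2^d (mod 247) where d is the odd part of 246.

164

n − 1 = 246 = 2^1 · 123, so s = 1 and d = 123.
2^123 mod 247 = 164.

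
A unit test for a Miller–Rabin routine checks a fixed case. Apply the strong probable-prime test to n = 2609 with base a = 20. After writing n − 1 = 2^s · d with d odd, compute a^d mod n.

n − 1 = 2608 = 2^4 · 163, so s = 4 and d = 163.
20^163 mod 2609 = 1.

1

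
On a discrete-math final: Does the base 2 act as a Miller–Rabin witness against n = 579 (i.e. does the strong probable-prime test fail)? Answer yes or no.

yes

n − 1 = 578 = 2^1 · 289, so s = 1 and d = 289.
x_0 = 2^289 mod 579 = 2.
x_0 ∉ {1, 578} and s = 1, so 2 is a Miller–Rabin witness and 579 is composite.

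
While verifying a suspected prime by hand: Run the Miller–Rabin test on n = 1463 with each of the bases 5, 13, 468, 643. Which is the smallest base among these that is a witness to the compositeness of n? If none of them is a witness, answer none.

n − 1 = 1462 = 2^1 · 731, so s = 1 and d = 731.
Base 5: x_0 = 5^731 mod 1463 = 500. x_0 ∉ {1, 1462} and s = 1, so 5 is a Miller–Rabin witness and 1463 is composite.
Base 13: x_0 = 13^731 mod 1463 = 629. x_0 ∉ {1, 1462} and s = 1, so 13 is a Miller–Rabin witness and 1463 is composite.
Base 468: x_0 = 468^731 mod 1463 = 160. x_0 ∉ {1, 1462} and s = 1, so 468 is a Miller–Rabin witness and 1463 is composite.
Base 643: x_0 = 643^731 mod 1463 = 104. x_0 ∉ {1, 1462} and s = 1, so 643 is a Miller–Rabin witness and 1463 is composite.
The smallest witness among the given bases is 5.

5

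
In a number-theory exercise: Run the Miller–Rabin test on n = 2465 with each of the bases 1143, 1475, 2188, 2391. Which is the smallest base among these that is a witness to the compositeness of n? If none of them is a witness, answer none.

n − 1 = 2464 = 2^5 · 77, so s = 5 and d = 77.
Base 1143: x_0 = 1143^77 mod 2465 = 1143. x_0 is neither 1 nor 2464, so continue squaring. x_1 = 1143^2 mod 2465 = 2464. x_1 ≡ −1, so 1143 is not a witness.
Base 1475: x_0 = 1475^77 mod 2465 = 30. x_0 is neither 1 nor 2464, so continue squaring. x_1 = 30^2 mod 2465 = 900. x_2 = 900^2 mod 2465 = 1480. x_3 = 1480^2 mod 2465 = 1480. x_4 = 1480^2 mod 2465 = 1480. Reached i = s−1 = 4 without hitting −1: 1475 is a Miller–Rabin witness and 2465 is composite.
Base 2188: x_0 = 2188^77 mod 2465 = 898. x_0 is neither 1 nor 2464, so continue squaring. x_1 = 898^2 mod 2465 = 349. x_2 = 349^2 mod 2465 = 1016. x_3 = 1016^2 mod 2465 = 1886. x_4 = 1886^2 mod 2465 = 1. x_4 = 1 but x_3 ≠ ±1, a nontrivial square root of 1 — 2188 is a witness and 2465 is composite.
Base 2391: x_0 = 2391^77 mod 2465 = 1826. x_0 is neither 1 nor 2464, so continue squaring. x_1 = 1826^2 mod 2465 = 1596. x_2 = 1596^2 mod 2465 = 871. x_3 = 871^2 mod 2465 = 1886. x_4 = 1886^2 mod 2465 = 1. x_4 = 1 but x_3 ≠ ±1, a nontrivial square root of 1 — 2391 is a witness and 2465 is composite.
The smallest witness among the given bases is 1475.

1475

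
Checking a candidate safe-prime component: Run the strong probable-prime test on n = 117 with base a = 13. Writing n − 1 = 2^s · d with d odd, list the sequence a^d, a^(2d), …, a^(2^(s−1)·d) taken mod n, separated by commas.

n − 1 = 116 = 2^2 · 29, so s = 2 and d = 29.
x_0 = 13^29 mod 117 = 52.
x_1 = 52^2 mod 117 = 13.

52, 13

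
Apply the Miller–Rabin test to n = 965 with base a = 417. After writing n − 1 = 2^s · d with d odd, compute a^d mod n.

n − 1 = 964 = 2^2 · 241, so s = 2 and d = 241.
417^241 mod 965 = 162.

162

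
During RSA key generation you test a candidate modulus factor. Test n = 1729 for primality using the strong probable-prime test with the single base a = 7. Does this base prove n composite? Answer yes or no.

n − 1 = 1728 = 2^6 · 27, so s = 6 and d = 27.
Repeated squaring mod 1729: 7^1 ≡ 7, 7^2 ≡ 49, 7^4 ≡ 672, 7^8 ≡ 315, 7^16 ≡ 672.
27 = 16 + 8 + 2 + 1, so 7^27 ≡ 672·315·49·7 ≡ 343 (mod 1729).
x_0 = 7^27 mod 1729 = 343.
x_0 is neither 1 nor 1728, so continue squaring.
x_1 = 343^2 mod 1729 = 77.
x_2 = 77^2 mod 1729 = 742.
x_3 = 742^2 mod 1729 = 742.
x_4 = 742^2 mod 1729 = 742.
x_5 = 742^2 mod 1729 = 742.
Reached i = s−1 = 5 without hitting −1: 7 is a Miller–Rabin witness and 1729 is composite.

yes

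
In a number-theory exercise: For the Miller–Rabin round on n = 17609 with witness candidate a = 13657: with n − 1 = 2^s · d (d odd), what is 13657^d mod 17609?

1513

n − 1 = 17608 = 2^3 · 2201, so s = 3 and d = 2201.
13657^2201 mod 17609 = 1513.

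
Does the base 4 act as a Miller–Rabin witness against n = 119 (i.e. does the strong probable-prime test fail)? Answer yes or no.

yes

n − 1 = 118 = 2^1 · 59, so s = 1 and d = 59.
By repeated squaring, 4^59 ≡ 30 (mod 119).
x_0 = 4^59 mod 119 = 30.
x_0 ∉ {1, 118} and s = 1, so 4 is a Miller–Rabin witness and 119 is composite.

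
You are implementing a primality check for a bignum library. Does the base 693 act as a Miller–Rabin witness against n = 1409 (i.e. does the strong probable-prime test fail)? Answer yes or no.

no

n − 1 = 1408 = 2^7 · 11, so s = 7 and d = 11.
By repeated squaring, 693^11 ≡ 1370 (mod 1409).
x_0 = 693^11 mod 1409 = 1370.
x_0 is neither 1 nor 1408, so continue squaring.
x_1 = 1370^2 mod 1409 = 112.
x_2 = 112^2 mod 1409 = 1272.
x_3 = 1272^2 mod 1409 = 452.
x_4 = 452^2 mod 1409 = 1408.
x_4 ≡ −1, so 693 is not a witness.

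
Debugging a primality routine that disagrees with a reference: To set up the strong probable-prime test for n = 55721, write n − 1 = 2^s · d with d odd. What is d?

6965

Halving: 55720 → 27860 → 13930 → 6965; 6965 is odd.
So 55720 = 2^3 · 6965.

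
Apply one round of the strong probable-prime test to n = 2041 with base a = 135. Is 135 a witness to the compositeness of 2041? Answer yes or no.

n − 1 = 2040 = 2^3 · 255, so s = 3 and d = 255.
x_0 = 135^255 mod 2041 = 970.
x_0 is neither 1 nor 2040, so continue squaring.
x_1 = 970^2 mod 2041 = 2040.
x_1 ≡ −1, so 135 is not a witness.

no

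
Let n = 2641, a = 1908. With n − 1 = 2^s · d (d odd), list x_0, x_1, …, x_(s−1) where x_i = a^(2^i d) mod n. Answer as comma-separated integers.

1956, 1768, 1521, 2566

n − 1 = 2640 = 2^4 · 165, so s = 4 and d = 165.
x_0 = 1908^165 mod 2641 = 1956.
x_1 = 1956^2 mod 2641 = 1768.
x_2 = 1768^2 mod 2641 = 1521.
x_3 = 1521^2 mod 2641 = 2566.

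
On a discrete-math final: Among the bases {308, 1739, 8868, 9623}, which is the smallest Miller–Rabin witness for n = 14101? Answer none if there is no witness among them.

n − 1 = 14100 = 2^2 · 3525, so s = 2 and d = 3525.
Base 308: x_0 = 308^3525 mod 14101 = 10939. x_0 is neither 1 nor 14100, so continue squaring. x_1 = 10939^2 mod 14101 = 635. Reached i = s−1 = 1 without hitting −1: 308 is a Miller–Rabin witness and 14101 is composite.
Base 1739: x_0 = 1739^3525 mod 14101 = 3892. x_0 is neither 1 nor 14100, so continue squaring. x_1 = 3892^2 mod 14101 = 3190. Reached i = s−1 = 1 without hitting −1: 1739 is a Miller–Rabin witness and 14101 is composite.
Base 8868: x_0 = 8868^3525 mod 14101 = 1413. x_0 is neither 1 nor 14100, so continue squaring. x_1 = 1413^2 mod 14101 = 8328. Reached i = s−1 = 1 without hitting −1: 8868 is a Miller–Rabin witness and 14101 is composite.
Base 9623: x_0 = 9623^3525 mod 14101 = 10722. x_0 is neither 1 nor 14100, so continue squaring. x_1 = 10722^2 mod 14101 = 9932. Reached i = s−1 = 1 without hitting −1: 9623 is a Miller–Rabin witness and 14101 is composite.
The smallest witness among the given bases is 308.

308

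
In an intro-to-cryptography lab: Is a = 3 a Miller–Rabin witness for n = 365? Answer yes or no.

n − 1 = 364 = 2^2 · 91, so s = 2 and d = 91.
By repeated squaring, 3^91 ≡ 362 (mod 365).
x_0 = 3^91 mod 365 = 362.
x_0 is neither 1 nor 364, so continue squaring.
x_1 = 362^2 mod 365 = 9.
Reached i = s−1 = 1 without hitting −1: 3 is a Miller–Rabin witness and 365 is composite.

yes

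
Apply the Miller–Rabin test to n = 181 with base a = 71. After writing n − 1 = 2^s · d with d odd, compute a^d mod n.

162

n − 1 = 180 = 2^2 · 45, so s = 2 and d = 45.
Repeated squaring mod 181: 71^1 ≡ 71, 71^2 ≡ 154, 71^4 ≡ 5, 71^8 ≡ 25, 71^16 ≡ 82, 71^32 ≡ 27.
45 = 32 + 8 + 4 + 1, so 71^45 ≡ 27·25·5·71 ≡ 162 (mod 181).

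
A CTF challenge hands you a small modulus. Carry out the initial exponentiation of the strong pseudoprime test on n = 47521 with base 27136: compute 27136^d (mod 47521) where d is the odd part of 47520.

28538

n − 1 = 47520 = 2^5 · 1485, so s = 5 and d = 1485.
Repeated squaring mod 47521: 27136^1 ≡ 27136, 27136^2 ≡ 24601, 27136^4 ≡ 29266, 27136^8 ≡ 27773, 27136^16 ≡ 26178, 27136^32 ≡ 34864, 27136^64 ≡ 6358, 27136^128 ≡ 31314, 27136^256 ≡ 18282, 27136^512 ≡ 16331, 27136^1024 ≡ 13709.
1485 = 1024 + 256 + 128 + 64 + 8 + 4 + 1, so 27136^1485 ≡ 13709·18282·31314·6358·27773·29266·27136 ≡ 28538 (mod 47521).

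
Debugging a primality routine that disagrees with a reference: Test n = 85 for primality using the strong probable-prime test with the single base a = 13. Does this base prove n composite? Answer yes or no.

n − 1 = 84 = 2^2 · 21, so s = 2 and d = 21.
Repeated squaring mod 85: 13^1 ≡ 13, 13^2 ≡ 84, 13^4 ≡ 1, 13^8 ≡ 1, 13^16 ≡ 1.
21 = 16 + 4 + 1, so 13^21 ≡ 1·1·13 ≡ 13 (mod 85).
x_0 = 13^21 mod 85 = 13.
x_0 is neither 1 nor 84, so continue squaring.
x_1 = 13^2 mod 85 = 84.
x_1 ≡ −1, so 13 is not a witness.

no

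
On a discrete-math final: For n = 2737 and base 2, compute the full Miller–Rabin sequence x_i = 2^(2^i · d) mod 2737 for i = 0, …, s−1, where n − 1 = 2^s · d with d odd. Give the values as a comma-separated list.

n − 1 = 2736 = 2^4 · 171, so s = 4 and d = 171.
x_0 = 2^171 mod 2737 = 1674.
x_1 = 1674^2 mod 2737 = 2325.
x_2 = 2325^2 mod 2737 = 50.
x_3 = 50^2 mod 2737 = 2500.

1674, 2325, 50, 2500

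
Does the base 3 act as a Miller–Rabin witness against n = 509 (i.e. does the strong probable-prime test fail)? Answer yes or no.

no

n − 1 = 508 = 2^2 · 127, so s = 2 and d = 127.
x_0 = 3^127 mod 509 = 301.
x_0 is neither 1 nor 508, so continue squaring.
x_1 = 301^2 mod 509 = 508.
x_1 ≡ −1, so 3 is not a witness.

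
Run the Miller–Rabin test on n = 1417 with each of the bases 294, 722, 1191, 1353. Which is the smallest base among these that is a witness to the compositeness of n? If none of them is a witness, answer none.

none

n − 1 = 1416 = 2^3 · 177, so s = 3 and d = 177.
Base 294: x_0 = 294^177 mod 1417 = 294. x_0 is neither 1 nor 1416, so continue squaring. x_1 = 294^2 mod 1417 = 1416. x_1 ≡ −1, so 294 is not a witness.
Base 722: x_0 = 722^177 mod 1417 = 905. x_0 is neither 1 nor 1416, so continue squaring. x_1 = 905^2 mod 1417 = 1416. x_1 ≡ −1, so 722 is not a witness.
Base 1191: x_0 = 1191^177 mod 1417 = 294. x_0 is neither 1 nor 1416, so continue squaring. x_1 = 294^2 mod 1417 = 1416. x_1 ≡ −1, so 1191 is not a witness.
Base 1353: x_0 = 1353^177 mod 1417 = 1. x_0 = 1, so 1353 is not a witness.
No listed base is a witness for 1417.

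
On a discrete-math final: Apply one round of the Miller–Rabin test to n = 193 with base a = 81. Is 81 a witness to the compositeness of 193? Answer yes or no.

no

n − 1 = 192 = 2^6 · 3, so s = 6 and d = 3.
x_0 = 81^3 mod 193 = 112.
x_0 is neither 1 nor 192, so continue squaring.
x_1 = 112^2 mod 193 = 192.
x_1 ≡ −1, so 81 is not a witness.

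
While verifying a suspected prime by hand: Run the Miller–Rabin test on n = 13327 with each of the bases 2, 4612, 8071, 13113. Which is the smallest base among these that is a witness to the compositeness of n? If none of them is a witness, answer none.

n − 1 = 13326 = 2^1 · 6663, so s = 1 and d = 6663.
Base 2: x_0 = 2^6663 mod 13327 = 1. x_0 = 1, so 2 is not a witness.
Base 4612: x_0 = 4612^6663 mod 13327 = 13326. x_0 = 13326 ≡ −1, so 4612 is not a witness.
Base 8071: x_0 = 8071^6663 mod 13327 = 13326. x_0 = 13326 ≡ −1, so 8071 is not a witness.
Base 13113: x_0 = 13113^6663 mod 13327 = 13326. x_0 = 13326 ≡ −1, so 13113 is not a witness.
No listed base is a witness for 13327.

none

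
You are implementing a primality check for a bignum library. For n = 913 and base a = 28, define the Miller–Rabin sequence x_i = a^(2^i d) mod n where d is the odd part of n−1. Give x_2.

n − 1 = 912 = 2^4 · 57, so s = 4 and d = 57.
x_0 = 28^57 mod 913 = 690.
x_1 = 690^2 mod 913 = 427.
x_2 = 427^2 mod 913 = 642.

642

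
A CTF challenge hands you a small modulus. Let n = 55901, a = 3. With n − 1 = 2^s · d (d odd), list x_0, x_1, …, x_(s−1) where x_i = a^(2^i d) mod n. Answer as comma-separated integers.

53760, 55900

n − 1 = 55900 = 2^2 · 13975, so s = 2 and d = 13975.
x_0 = 3^13975 mod 55901 = 53760.
x_1 = 53760^2 mod 55901 = 55900.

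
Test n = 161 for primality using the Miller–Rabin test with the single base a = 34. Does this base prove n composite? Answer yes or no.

yes

n − 1 = 160 = 2^5 · 5, so s = 5 and d = 5.
By repeated squaring, 34^5 ≡ 97 (mod 161).
x_0 = 34^5 mod 161 = 97.
x_0 is neither 1 nor 160, so continue squaring.
x_1 = 97^2 mod 161 = 71.
x_2 = 71^2 mod 161 = 50.
x_3 = 50^2 mod 161 = 85.
x_4 = 85^2 mod 161 = 141.
Reached i = s−1 = 4 without hitting −1: 34 is a Miller–Rabin witness and 161 is composite.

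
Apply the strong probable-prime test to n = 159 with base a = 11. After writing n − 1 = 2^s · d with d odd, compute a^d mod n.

11

n − 1 = 158 = 2^1 · 79, so s = 1 and d = 79.
11^79 mod 159 = 11.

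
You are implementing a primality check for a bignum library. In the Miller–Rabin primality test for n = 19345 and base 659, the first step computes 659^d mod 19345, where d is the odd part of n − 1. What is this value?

4899

n − 1 = 19344 = 2^4 · 1209, so s = 4 and d = 1209.
Repeated squaring mod 19345: 659^1 ≡ 659, 659^2 ≡ 8691, 659^4 ≡ 10601, 659^8 ≡ 6096, 659^16 ≡ 18816, 659^32 ≡ 9011, 659^64 ≡ 7156, 659^128 ≡ 2121, 659^256 ≡ 10601, 659^512 ≡ 6096, 659^1024 ≡ 18816.
1209 = 1024 + 128 + 32 + 16 + 8 + 1, so 659^1209 ≡ 18816·2121·9011·18816·6096·659 ≡ 4899 (mod 19345).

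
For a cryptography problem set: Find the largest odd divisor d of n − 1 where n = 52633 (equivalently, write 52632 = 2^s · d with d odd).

Halving: 52632 → 26316 → 13158 → 6579; 6579 is odd.
So 52632 = 2^3 · 6579.

6579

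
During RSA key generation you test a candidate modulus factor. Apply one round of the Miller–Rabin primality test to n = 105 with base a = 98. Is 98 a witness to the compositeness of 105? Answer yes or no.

yes

n − 1 = 104 = 2^3 · 13, so s = 3 and d = 13.
x_0 = 98^13 mod 105 = 98.
x_0 is neither 1 nor 104, so continue squaring.
x_1 = 98^2 mod 105 = 49.
x_2 = 49^2 mod 105 = 91.
Reached i = s−1 = 2 without hitting −1: 98 is a Miller–Rabin witness and 105 is composite.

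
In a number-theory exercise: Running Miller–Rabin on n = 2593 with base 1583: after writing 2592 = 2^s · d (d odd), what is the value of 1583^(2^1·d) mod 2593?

n − 1 = 2592 = 2^5 · 81, so s = 5 and d = 81.
x_0 = 1583^81 mod 2593 = 1935.
x_1 = 1935^2 mod 2593 = 2526.

2526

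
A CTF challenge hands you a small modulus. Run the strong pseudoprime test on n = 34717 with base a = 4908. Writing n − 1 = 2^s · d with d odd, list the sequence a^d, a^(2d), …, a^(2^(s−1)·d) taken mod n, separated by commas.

n − 1 = 34716 = 2^2 · 8679, so s = 2 and d = 8679.
x_0 = 4908^8679 mod 34717 = 334.
x_1 = 334^2 mod 34717 = 7405.

334, 7405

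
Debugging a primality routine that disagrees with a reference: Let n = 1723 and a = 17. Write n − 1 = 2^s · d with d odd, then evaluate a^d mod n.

n − 1 = 1722 = 2^1 · 861, so s = 1 and d = 861.
17^861 mod 1723 = 1722.

1722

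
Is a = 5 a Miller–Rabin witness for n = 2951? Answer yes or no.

n − 1 = 2950 = 2^1 · 1475, so s = 1 and d = 1475.
x_0 = 5^1475 mod 2951 = 1854.
x_0 ∉ {1, 2950} and s = 1, so 5 is a Miller–Rabin witness and 2951 is composite.

yes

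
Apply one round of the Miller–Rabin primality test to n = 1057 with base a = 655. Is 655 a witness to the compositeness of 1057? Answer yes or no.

yes

n − 1 = 1056 = 2^5 · 33, so s = 5 and d = 33.
By repeated squaring, 655^33 ≡ 897 (mod 1057).
x_0 = 655^33 mod 1057 = 897.
x_0 is neither 1 nor 1056, so continue squaring.
x_1 = 897^2 mod 1057 = 232.
x_2 = 232^2 mod 1057 = 974.
x_3 = 974^2 mod 1057 = 547.
x_4 = 547^2 mod 1057 = 78.
Reached i = s−1 = 4 without hitting −1: 655 is a Miller–Rabin witness and 1057 is composite.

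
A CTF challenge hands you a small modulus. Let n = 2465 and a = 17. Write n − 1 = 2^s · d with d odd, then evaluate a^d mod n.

17

n − 1 = 2464 = 2^5 · 77, so s = 5 and d = 77.
By repeated squaring, 17^77 ≡ 17 (mod 2465).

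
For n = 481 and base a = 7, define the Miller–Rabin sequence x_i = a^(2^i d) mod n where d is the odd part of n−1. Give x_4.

n − 1 = 480 = 2^5 · 15, so s = 5 and d = 15.
x_0 = 7^15 mod 481 = 174.
x_1 = 174^2 mod 481 = 454.
x_2 = 454^2 mod 481 = 248.
x_3 = 248^2 mod 481 = 417.
x_4 = 417^2 mod 481 = 248.

248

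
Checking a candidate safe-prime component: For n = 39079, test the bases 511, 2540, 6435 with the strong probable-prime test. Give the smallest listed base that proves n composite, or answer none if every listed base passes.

n − 1 = 39078 = 2^1 · 19539, so s = 1 and d = 19539.
Base 511: x_0 = 511^19539 mod 39079 = 1. x_0 = 1, so 511 is not a witness.
Base 2540: x_0 = 2540^19539 mod 39079 = 1. x_0 = 1, so 2540 is not a witness.
Base 6435: x_0 = 6435^19539 mod 39079 = 1. x_0 = 1, so 6435 is not a witness.
No listed base is a witness for 39079.

none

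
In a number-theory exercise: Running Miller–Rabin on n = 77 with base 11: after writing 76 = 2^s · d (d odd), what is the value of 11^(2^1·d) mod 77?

44

n − 1 = 76 = 2^2 · 19, so s = 2 and d = 19.
x_0 = 11^19 mod 77 = 11.
x_1 = 11^2 mod 77 = 44.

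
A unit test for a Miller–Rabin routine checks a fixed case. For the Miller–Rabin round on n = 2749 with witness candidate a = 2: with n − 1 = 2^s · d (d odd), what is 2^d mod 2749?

n − 1 = 2748 = 2^2 · 687, so s = 2 and d = 687.
2^687 mod 2749 = 640.

640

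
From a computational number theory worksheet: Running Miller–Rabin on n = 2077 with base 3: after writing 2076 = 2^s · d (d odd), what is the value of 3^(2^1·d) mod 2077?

n − 1 = 2076 = 2^2 · 519, so s = 2 and d = 519.
x_0 = 3^519 mod 2077 = 1331.
x_1 = 1331^2 mod 2077 = 1957.

1957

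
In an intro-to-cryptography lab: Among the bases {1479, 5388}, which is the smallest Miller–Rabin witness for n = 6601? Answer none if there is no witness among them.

1479

n − 1 = 6600 = 2^3 · 825, so s = 3 and d = 825.
Base 1479: x_0 = 1479^825 mod 6601 = 3242. x_0 is neither 1 nor 6600, so continue squaring. x_1 = 3242^2 mod 6601 = 1772. x_2 = 1772^2 mod 6601 = 4509. Reached i = s−1 = 2 without hitting −1: 1479 is a Miller–Rabin witness and 6601 is composite.
Base 5388: x_0 = 5388^825 mod 6601 = 4647. x_0 is neither 1 nor 6600, so continue squaring. x_1 = 4647^2 mod 6601 = 2738. x_2 = 2738^2 mod 6601 = 4509. Reached i = s−1 = 2 without hitting −1: 5388 is a Miller–Rabin witness and 6601 is composite.
The smallest witness among the given bases is 1479.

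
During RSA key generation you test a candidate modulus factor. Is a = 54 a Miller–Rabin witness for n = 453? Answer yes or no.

yes

n − 1 = 452 = 2^2 · 113, so s = 2 and d = 113.
Repeated squaring mod 453: 54^1 ≡ 54, 54^2 ≡ 198, 54^4 ≡ 246, 54^8 ≡ 267, 54^16 ≡ 168, 54^32 ≡ 138, 54^64 ≡ 18.
113 = 64 + 32 + 16 + 1, so 54^113 ≡ 18·138·168·54 ≡ 363 (mod 453).
x_0 = 54^113 mod 453 = 363.
x_0 is neither 1 nor 452, so continue squaring.
x_1 = 363^2 mod 453 = 399.
Reached i = s−1 = 1 without hitting −1: 54 is a Miller–Rabin witness and 453 is composite.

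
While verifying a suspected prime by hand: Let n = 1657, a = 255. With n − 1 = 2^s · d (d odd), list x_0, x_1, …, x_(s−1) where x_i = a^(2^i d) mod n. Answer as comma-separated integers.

n − 1 = 1656 = 2^3 · 207, so s = 3 and d = 207.
x_0 = 255^207 mod 1657 = 239.
x_1 = 239^2 mod 1657 = 783.
x_2 = 783^2 mod 1657 = 1656.

239, 783, 1656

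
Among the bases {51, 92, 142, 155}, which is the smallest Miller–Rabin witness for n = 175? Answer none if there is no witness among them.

n − 1 = 174 = 2^1 · 87, so s = 1 and d = 87.
Base 51: x_0 = 51^87 mod 175 = 1. x_0 = 1, so 51 is not a witness.
Base 92: x_0 = 92^87 mod 175 = 148. x_0 ∉ {1, 174} and s = 1, so 92 is a Miller–Rabin witness and 175 is composite.
Base 142: x_0 = 142^87 mod 175 = 148. x_0 ∉ {1, 174} and s = 1, so 142 is a Miller–Rabin witness and 175 is composite.
Base 155: x_0 = 155^87 mod 175 = 50. x_0 ∉ {1, 174} and s = 1, so 155 is a Miller–Rabin witness and 175 is composite.
The smallest witness among the given bases is 92.

92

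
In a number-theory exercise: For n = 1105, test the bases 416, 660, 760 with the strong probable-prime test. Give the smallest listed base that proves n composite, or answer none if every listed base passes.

n − 1 = 1104 = 2^4 · 69, so s = 4 and d = 69.
Base 416: x_0 = 416^69 mod 1105 = 26. x_0 is neither 1 nor 1104, so continue squaring. x_1 = 26^2 mod 1105 = 676. x_2 = 676^2 mod 1105 = 611. x_3 = 611^2 mod 1105 = 936. Reached i = s−1 = 3 without hitting −1: 416 is a Miller–Rabin witness and 1105 is composite.
Base 660: x_0 = 660^69 mod 1105 = 675. x_0 is neither 1 nor 1104, so continue squaring. x_1 = 675^2 mod 1105 = 365. x_2 = 365^2 mod 1105 = 625. x_3 = 625^2 mod 1105 = 560. Reached i = s−1 = 3 without hitting −1: 660 is a Miller–Rabin witness and 1105 is composite.
Base 760: x_0 = 760^69 mod 1105 = 785. x_0 is neither 1 nor 1104, so continue squaring. x_1 = 785^2 mod 1105 = 740. x_2 = 740^2 mod 1105 = 625. x_3 = 625^2 mod 1105 = 560. Reached i = s−1 = 3 without hitting −1: 760 is a Miller–Rabin witness and 1105 is composite.
The smallest witness among the given bases is 416.

416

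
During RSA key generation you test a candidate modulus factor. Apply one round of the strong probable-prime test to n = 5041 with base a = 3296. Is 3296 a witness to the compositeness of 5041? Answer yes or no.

no

n − 1 = 5040 = 2^4 · 315, so s = 4 and d = 315.
By repeated squaring, 3296^315 ≡ 1 (mod 5041).
x_0 = 3296^315 mod 5041 = 1.
x_0 = 1, so 3296 is not a witness.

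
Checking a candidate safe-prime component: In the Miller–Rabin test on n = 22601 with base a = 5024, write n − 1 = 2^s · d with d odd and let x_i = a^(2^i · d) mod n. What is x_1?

n − 1 = 22600 = 2^3 · 2825, so s = 3 and d = 2825.
x_0 = 5024^2825 mod 22601 = 9461.
x_1 = 9461^2 mod 22601 = 10561.

10561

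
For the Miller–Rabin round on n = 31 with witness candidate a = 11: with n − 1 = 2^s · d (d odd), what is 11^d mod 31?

n − 1 = 30 = 2^1 · 15, so s = 1 and d = 15.
Repeated squaring mod 31: 11^1 ≡ 11, 11^2 ≡ 28, 11^4 ≡ 9, 11^8 ≡ 19.
15 = 8 + 4 + 2 + 1, so 11^15 ≡ 19·9·28·11 ≡ 30 (mod 31).

30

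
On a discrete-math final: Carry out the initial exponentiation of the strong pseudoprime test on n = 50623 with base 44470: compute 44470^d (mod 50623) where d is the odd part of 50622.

2713

n − 1 = 50622 = 2^1 · 25311, so s = 1 and d = 25311.
44470^25311 mod 50623 = 2713.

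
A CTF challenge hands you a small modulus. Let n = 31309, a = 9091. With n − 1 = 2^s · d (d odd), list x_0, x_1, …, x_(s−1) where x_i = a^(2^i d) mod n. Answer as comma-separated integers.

n − 1 = 31308 = 2^2 · 7827, so s = 2 and d = 7827.
x_0 = 9091^7827 mod 31309 = 27300.
x_1 = 27300^2 mod 31309 = 10564.

27300, 10564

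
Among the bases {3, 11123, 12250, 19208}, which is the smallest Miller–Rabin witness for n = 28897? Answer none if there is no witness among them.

3

n − 1 = 28896 = 2^5 · 903, so s = 5 and d = 903.
Base 3: x_0 = 3^903 mod 28897 = 18749. x_0 is neither 1 nor 28896, so continue squaring. x_1 = 18749^2 mod 28897 = 21893. x_2 = 21893^2 mod 28897 = 17807. x_3 = 17807^2 mod 28897 = 2468. x_4 = 2468^2 mod 28897 = 22654. Reached i = s−1 = 4 without hitting −1: 3 is a Miller–Rabin witness and 28897 is composite.
Base 11123: x_0 = 11123^903 mod 28897 = 3990. x_0 is neither 1 nor 28896, so continue squaring. x_1 = 3990^2 mod 28897 = 26750. x_2 = 26750^2 mod 28897 = 14986. x_3 = 14986^2 mod 28897 = 21609. x_4 = 21609^2 mod 28897 = 2258. Reached i = s−1 = 4 without hitting −1: 11123 is a Miller–Rabin witness and 28897 is composite.
Base 12250: x_0 = 12250^903 mod 28897 = 1729. x_0 is neither 1 nor 28896, so continue squaring. x_1 = 1729^2 mod 28897 = 13050. x_2 = 13050^2 mod 28897 = 12479. x_3 = 12479^2 mod 28897 = 28405. x_4 = 28405^2 mod 28897 = 10888. Reached i = s−1 = 4 without hitting −1: 12250 is a Miller–Rabin witness and 28897 is composite.
Base 19208: x_0 = 19208^903 mod 28897 = 27431. x_0 is neither 1 nor 28896, so continue squaring. x_1 = 27431^2 mod 28897 = 10778. x_2 = 10778^2 mod 28897 = 28241. x_3 = 28241^2 mod 28897 = 25778. x_4 = 25778^2 mod 28897 = 18769. Reached i = s−1 = 4 without hitting −1: 19208 is a Miller–Rabin witness and 28897 is composite.
The smallest witness among the given bases is 3.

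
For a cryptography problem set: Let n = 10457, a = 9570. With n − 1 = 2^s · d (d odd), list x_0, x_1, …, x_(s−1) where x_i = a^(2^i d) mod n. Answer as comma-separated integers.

8490, 10456, 1

n − 1 = 10456 = 2^3 · 1307, so s = 3 and d = 1307.
x_0 = 9570^1307 mod 10457 = 8490.
x_1 = 8490^2 mod 10457 = 10456.
x_2 = 10456^2 mod 10457 = 1.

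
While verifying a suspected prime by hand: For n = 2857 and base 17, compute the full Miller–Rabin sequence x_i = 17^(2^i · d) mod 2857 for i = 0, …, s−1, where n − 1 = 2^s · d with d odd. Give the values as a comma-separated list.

n − 1 = 2856 = 2^3 · 357, so s = 3 and d = 357.
x_0 = 17^357 mod 2857 = 2856.
x_1 = 2856^2 mod 2857 = 1.
x_2 = 1^2 mod 2857 = 1.

2856, 1, 1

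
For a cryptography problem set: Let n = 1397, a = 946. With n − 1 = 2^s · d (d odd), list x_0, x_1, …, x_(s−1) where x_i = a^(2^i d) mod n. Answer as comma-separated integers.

319, 1177

n − 1 = 1396 = 2^2 · 349, so s = 2 and d = 349.
x_0 = 946^349 mod 1397 = 319.
x_1 = 319^2 mod 1397 = 1177.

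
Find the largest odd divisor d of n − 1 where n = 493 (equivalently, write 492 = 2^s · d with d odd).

Halving: 492 → 246 → 123; 123 is odd.
So 492 = 2^2 · 123.

123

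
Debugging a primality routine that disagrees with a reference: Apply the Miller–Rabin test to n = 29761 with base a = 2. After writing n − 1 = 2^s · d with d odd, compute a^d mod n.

20322

n − 1 = 29760 = 2^6 · 465, so s = 6 and d = 465.
Repeated squaring mod 29761: 2^1 ≡ 2, 2^2 ≡ 4, 2^4 ≡ 16, 2^8 ≡ 256, 2^16 ≡ 6014, 2^32 ≡ 8581, 2^64 ≡ 4847, 2^128 ≡ 11980, 2^256 ≡ 12858.
465 = 256 + 128 + 64 + 16 + 1, so 2^465 ≡ 12858·11980·4847·6014·2 ≡ 20322 (mod 29761).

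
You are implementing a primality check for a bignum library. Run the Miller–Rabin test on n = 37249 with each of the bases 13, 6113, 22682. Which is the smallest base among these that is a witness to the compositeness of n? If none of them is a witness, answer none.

n − 1 = 37248 = 2^7 · 291, so s = 7 and d = 291.
Base 13: x_0 = 13^291 mod 37249 = 6488. x_0 is neither 1 nor 37248, so continue squaring. x_1 = 6488^2 mod 37249 = 2774. x_2 = 2774^2 mod 37249 = 21782. x_3 = 21782^2 mod 37249 = 15011. x_4 = 15011^2 mod 37249 = 10920. x_5 = 10920^2 mod 37249 = 12351. x_6 = 12351^2 mod 37249 = 12546. Reached i = s−1 = 6 without hitting −1: 13 is a Miller–Rabin witness and 37249 is composite.
Base 6113: x_0 = 6113^291 mod 37249 = 30575. x_0 is neither 1 nor 37248, so continue squaring. x_1 = 30575^2 mod 37249 = 29721. x_2 = 29721^2 mod 37249 = 15055. x_3 = 15055^2 mod 37249 = 30109. x_4 = 30109^2 mod 37249 = 22968. x_5 = 22968^2 mod 37249 = 8686. x_6 = 8686^2 mod 37249 = 17371. Reached i = s−1 = 6 without hitting −1: 6113 is a Miller–Rabin witness and 37249 is composite.
Base 22682: x_0 = 22682^291 mod 37249 = 12226. x_0 is neither 1 nor 37248, so continue squaring. x_1 = 12226^2 mod 37249 = 32088. x_2 = 32088^2 mod 37249 = 2886. x_3 = 2886^2 mod 37249 = 22469. x_4 = 22469^2 mod 37249 = 20264. x_5 = 20264^2 mod 37249 = 33969. x_6 = 33969^2 mod 37249 = 30688. Reached i = s−1 = 6 without hitting −1: 22682 is a Miller–Rabin witness and 37249 is composite.
The smallest witness among the given bases is 13.

13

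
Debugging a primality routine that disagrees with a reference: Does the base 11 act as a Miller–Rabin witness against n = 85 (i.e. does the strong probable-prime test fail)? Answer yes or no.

yes

n − 1 = 84 = 2^2 · 21, so s = 2 and d = 21.
x_0 = 11^21 mod 85 = 61.
x_0 is neither 1 nor 84, so continue squaring.
x_1 = 61^2 mod 85 = 66.
Reached i = s−1 = 1 without hitting −1: 11 is a Miller–Rabin witness and 85 is composite.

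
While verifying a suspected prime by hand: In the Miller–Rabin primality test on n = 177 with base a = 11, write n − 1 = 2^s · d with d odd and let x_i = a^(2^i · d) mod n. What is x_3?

166

n − 1 = 176 = 2^4 · 11, so s = 4 and d = 11.
x_0 = 11^11 mod 177 = 77.
x_1 = 77^2 mod 177 = 88.
x_2 = 88^2 mod 177 = 133.
x_3 = 133^2 mod 177 = 166.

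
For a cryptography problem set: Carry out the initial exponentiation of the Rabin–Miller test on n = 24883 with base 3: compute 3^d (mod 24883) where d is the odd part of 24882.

13723

n − 1 = 24882 = 2^1 · 12441, so s = 1 and d = 12441.
3^12441 mod 24883 = 13723.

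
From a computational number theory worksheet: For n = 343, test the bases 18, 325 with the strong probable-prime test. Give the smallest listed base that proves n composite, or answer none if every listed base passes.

none

n − 1 = 342 = 2^1 · 171, so s = 1 and d = 171.
Base 18: x_0 = 18^171 mod 343 = 1. x_0 = 1, so 18 is not a witness.
Base 325: x_0 = 325^171 mod 343 = 342. x_0 = 342 ≡ −1, so 325 is not a witness.
No listed base is a witness for 343.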